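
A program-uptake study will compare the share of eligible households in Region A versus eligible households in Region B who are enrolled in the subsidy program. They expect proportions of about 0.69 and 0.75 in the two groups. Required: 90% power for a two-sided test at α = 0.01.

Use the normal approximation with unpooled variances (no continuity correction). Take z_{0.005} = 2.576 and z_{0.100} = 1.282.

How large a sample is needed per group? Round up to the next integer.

n = (z_{α/2} + z_β)² · [p₁(1−p₁) + p₂(1−p₂)] / (p₁ − p₂)²
  = (2.576 + 1.282)² · (0.69·0.31 + 0.75·0.25) / (-0.06)²
  = (3.858)² · (0.2139 + 0.1875) / 0.0036
  = 14.8842 · 0.4014 / 0.0036
  = 1659.58
Round up → n = 1660 per group.

n = 1660 per group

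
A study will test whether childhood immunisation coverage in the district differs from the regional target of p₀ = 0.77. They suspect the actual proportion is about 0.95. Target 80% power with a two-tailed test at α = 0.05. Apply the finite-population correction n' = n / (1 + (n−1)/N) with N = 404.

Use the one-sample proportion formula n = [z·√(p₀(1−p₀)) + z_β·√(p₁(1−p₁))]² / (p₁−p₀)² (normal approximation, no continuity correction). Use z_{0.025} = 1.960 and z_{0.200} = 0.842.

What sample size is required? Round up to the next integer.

n = 30

n = [z_{α/2}·√(p₀q₀) + z_β·√(p₁q₁)]² / (p₁ − p₀)²
  = [1.960·√(0.77·0.23) + 0.842·√(0.95·0.05)]² / (0.18)²
  = [1.960·0.4208 + 0.842·0.2179]² / 0.0324
  = [1.0083]² / 0.0324
  = 31.38
Finite-population correction (N = 404): 31.38 / (1 + (31.38 − 1)/404) = 29.19.
Round up → n = 30.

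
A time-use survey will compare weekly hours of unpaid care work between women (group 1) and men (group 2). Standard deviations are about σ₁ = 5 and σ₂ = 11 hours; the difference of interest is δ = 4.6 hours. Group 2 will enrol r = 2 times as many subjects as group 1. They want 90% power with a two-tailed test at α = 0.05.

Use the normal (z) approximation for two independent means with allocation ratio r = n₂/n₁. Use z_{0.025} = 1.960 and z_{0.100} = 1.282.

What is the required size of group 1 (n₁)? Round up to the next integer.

n₁ = (z_{α/2} + z_β)² · (σ₁² + σ₂²/r) / δ²
   = (1.960 + 1.282)² · (5² + 11²/2) / 4.6²
   = 10.5106 · (25 + 60.5) / 21.16
   = 10.5106 · 85.5 / 21.16
   = 42.47
Round up → n₁ = 43; n₂ = r·n₁ = 2 × 43 = 86.

n₁ = 43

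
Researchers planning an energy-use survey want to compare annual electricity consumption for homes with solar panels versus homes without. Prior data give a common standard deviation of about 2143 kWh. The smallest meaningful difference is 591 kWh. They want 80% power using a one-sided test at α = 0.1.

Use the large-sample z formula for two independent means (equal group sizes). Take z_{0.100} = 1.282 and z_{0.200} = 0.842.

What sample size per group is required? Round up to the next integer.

n = (z_α + z_β)² · (σ₁² + σ₂²) / δ²
  = (1.282 + 0.842)² · (2·2143² = 9184898) / 591²
  = 4.5114 · 9184898 / 349281
  = 118.63
Round up → n = 119 per group.

n = 119 per group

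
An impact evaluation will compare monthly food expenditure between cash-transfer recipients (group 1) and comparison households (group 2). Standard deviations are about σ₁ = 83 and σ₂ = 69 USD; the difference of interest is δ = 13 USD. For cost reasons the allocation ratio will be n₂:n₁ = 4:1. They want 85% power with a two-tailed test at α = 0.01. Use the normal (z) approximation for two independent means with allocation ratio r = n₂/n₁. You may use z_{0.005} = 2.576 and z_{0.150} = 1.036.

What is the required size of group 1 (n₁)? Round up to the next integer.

n₁ = 624

n₁ = (z_{α/2} + z_β)² · (σ₁² + σ₂²/r) / δ²
   = (2.576 + 1.036)² · (83² + 69²/4) / 13²
   = 13.0465 · (6889 + 1190.2) / 169
   = 13.0465 · 8079.2 / 169
   = 623.71
Round up → n₁ = 624; n₂ = r·n₁ = 4 × 624 = 2496.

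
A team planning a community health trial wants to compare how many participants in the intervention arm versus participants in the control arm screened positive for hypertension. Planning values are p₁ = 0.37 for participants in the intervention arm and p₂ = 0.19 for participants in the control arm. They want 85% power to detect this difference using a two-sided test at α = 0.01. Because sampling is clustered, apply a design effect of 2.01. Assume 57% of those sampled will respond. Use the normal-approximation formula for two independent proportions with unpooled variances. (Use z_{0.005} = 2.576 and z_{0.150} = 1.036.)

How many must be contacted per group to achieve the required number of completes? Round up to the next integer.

n = (z_{α/2} + z_β)² · [p₁(1−p₁) + p₂(1−p₂)] / (p₁ − p₂)²
  = (2.576 + 1.036)² · (0.37·0.63 + 0.19·0.81) / (0.18)²
  = (3.612)² · (0.2331 + 0.1539) / 0.0324
  = 13.0465 · 0.3870 / 0.0324
  = 155.83
Design effect: 2.01 × 155.83 = 313.23.
Adjust for 57% response: 313.23 / 0.57 = 549.52.
Round up → n = 550 per group.

n = 550 per group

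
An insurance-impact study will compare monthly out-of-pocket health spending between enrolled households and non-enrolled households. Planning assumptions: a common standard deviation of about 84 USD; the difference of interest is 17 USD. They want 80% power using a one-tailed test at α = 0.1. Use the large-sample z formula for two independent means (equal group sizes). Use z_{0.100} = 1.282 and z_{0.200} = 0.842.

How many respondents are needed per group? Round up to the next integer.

n = (z_α + z_β)² · (σ₁² + σ₂²) / δ²
  = (1.282 + 0.842)² · (2·84² = 14112) / 17²
  = 4.5114 · 14112 / 289
  = 220.29
Round up → n = 221 per group.

n = 221 per group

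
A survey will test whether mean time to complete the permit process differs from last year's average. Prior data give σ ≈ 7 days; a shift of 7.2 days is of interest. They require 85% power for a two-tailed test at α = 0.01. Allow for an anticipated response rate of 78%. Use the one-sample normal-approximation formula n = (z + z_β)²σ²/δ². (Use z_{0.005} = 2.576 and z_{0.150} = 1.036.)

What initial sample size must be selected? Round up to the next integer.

n = 16

n = (z_{α/2} + z_β)² · σ² / δ²
  = (2.576 + 1.036)² · 7² / 7.2²
  = 13.0465 · 49 / 51.84
  = 12.33
Adjust for 78% response: 12.33 / 0.78 = 15.81.
Round up → n = 16.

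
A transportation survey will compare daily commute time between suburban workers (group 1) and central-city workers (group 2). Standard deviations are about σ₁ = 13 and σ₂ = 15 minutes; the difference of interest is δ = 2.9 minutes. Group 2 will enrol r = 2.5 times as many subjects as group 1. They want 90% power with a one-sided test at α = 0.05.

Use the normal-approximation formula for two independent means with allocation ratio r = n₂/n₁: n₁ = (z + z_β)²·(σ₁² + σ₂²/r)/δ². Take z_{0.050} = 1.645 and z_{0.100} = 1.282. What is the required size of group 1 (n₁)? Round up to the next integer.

n₁ = 264

n₁ = (z_α + z_β)² · (σ₁² + σ₂²/r) / δ²
   = (1.645 + 1.282)² · (13² + 15²/2.5) / 2.9²
   = 8.5673 · (169 + 90) / 8.41
   = 8.5673 · 259 / 8.41
   = 263.85
Round up → n₁ = 264; n₂ = r·n₁ = 2.5 × 264 = 660.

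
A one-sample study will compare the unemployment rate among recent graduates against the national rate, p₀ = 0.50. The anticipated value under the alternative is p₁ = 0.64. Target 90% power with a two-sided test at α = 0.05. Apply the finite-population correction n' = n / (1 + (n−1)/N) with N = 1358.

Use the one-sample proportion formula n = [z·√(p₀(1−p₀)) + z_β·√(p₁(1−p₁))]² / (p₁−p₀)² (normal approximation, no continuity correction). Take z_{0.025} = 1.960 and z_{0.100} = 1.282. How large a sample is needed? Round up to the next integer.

n = 119

n = [z_{α/2}·√(p₀q₀) + z_β·√(p₁q₁)]² / (p₁ − p₀)²
  = [1.960·√(0.50·0.50) + 1.282·√(0.64·0.36)]² / (0.14)²
  = [1.960·0.5000 + 1.282·0.4800]² / 0.0196
  = [1.5954]² / 0.0196
  = 129.86
Finite-population correction (N = 1358): 129.86 / (1 + (129.86 − 1)/1358) = 118.60.
Round up → n = 119.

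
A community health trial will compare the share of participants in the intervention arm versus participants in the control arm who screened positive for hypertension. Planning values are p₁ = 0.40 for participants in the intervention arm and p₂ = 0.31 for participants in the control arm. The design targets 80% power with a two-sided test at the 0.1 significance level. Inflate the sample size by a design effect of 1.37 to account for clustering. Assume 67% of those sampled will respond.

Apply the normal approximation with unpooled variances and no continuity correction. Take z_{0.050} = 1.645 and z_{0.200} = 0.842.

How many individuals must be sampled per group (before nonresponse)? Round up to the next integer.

n = (z_{α/2} + z_β)² · [p₁(1−p₁) + p₂(1−p₂)] / (p₁ − p₂)²
  = (1.645 + 0.842)² · (0.40·0.60 + 0.31·0.69) / (0.09)²
  = (2.487)² · (0.2400 + 0.2139) / 0.0081
  = 6.1852 · 0.4539 / 0.0081
  = 346.60
Design effect: 1.37 × 346.60 = 474.84.
Adjust for 67% response: 474.84 / 0.67 = 708.72.
Round up → n = 709 per group.

n = 709 per group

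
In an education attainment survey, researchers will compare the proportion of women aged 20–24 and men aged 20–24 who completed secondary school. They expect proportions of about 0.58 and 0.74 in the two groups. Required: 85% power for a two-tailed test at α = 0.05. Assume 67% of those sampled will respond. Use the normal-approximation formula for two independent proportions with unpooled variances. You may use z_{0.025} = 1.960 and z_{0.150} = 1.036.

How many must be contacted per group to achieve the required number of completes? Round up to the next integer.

n = 229 per group

n = (z_{α/2} + z_β)² · [p₁(1−p₁) + p₂(1−p₂)] / (p₁ − p₂)²
  = (1.960 + 1.036)² · (0.58·0.42 + 0.74·0.26) / (-0.16)²
  = (2.996)² · (0.2436 + 0.1924) / 0.0256
  = 8.9760 · 0.4360 / 0.0256
  = 152.87
Adjust for 67% response: 152.87 / 0.67 = 228.17.
Round up → n = 229 per group.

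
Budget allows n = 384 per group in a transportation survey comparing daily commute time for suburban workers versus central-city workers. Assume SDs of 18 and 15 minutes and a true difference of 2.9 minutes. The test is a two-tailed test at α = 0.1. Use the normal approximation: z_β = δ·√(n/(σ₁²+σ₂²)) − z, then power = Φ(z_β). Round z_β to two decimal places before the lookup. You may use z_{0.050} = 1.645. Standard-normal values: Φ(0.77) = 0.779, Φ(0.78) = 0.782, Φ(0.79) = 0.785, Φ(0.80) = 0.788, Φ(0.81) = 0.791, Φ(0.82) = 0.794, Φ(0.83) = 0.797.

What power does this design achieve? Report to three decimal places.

Power ≈ 0.782

z_β = δ·√(n/(σ₁²+σ₂²)) − z_{α/2}
    = 2.9 · √(384/549) − 1.645
    = 2.9 · 0.83633 − 1.645
    = 2.4254 − 1.645 = 0.7804 → 0.78
Power = Φ(0.78) = 0.782.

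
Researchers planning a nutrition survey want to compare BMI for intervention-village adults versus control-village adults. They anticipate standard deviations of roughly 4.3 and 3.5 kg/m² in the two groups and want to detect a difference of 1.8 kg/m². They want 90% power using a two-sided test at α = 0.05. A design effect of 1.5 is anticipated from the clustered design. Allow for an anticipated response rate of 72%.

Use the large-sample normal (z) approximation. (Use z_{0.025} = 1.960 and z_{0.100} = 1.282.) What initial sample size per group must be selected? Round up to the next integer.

n = (z_{α/2} + z_β)² · (σ₁² + σ₂²) / δ²
  = (1.960 + 1.282)² · (4.3² + 3.5² = 30.74) / 1.8²
  = 10.5106 · 30.74 / 3.24
  = 99.72
Design effect: 1.5 × 99.72 = 149.58.
Adjust for 72% response: 149.58 / 0.72 = 207.75.
Round up → n = 208 per group.

n = 208 per group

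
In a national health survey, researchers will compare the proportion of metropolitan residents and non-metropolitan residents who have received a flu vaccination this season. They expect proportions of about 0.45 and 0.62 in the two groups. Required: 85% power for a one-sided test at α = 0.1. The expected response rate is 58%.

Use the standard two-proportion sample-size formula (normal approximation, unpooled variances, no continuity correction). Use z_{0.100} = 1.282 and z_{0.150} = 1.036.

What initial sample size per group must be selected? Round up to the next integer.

n = 155 per group

n = (z_α + z_β)² · [p₁(1−p₁) + p₂(1−p₂)] / (p₁ − p₂)²
  = (1.282 + 1.036)² · (0.45·0.55 + 0.62·0.38) / (-0.17)²
  = (2.318)² · (0.2475 + 0.2356) / 0.0289
  = 5.3731 · 0.4831 / 0.0289
  = 89.82
Adjust for 58% response: 89.82 / 0.58 = 154.86.
Round up → n = 155 per group.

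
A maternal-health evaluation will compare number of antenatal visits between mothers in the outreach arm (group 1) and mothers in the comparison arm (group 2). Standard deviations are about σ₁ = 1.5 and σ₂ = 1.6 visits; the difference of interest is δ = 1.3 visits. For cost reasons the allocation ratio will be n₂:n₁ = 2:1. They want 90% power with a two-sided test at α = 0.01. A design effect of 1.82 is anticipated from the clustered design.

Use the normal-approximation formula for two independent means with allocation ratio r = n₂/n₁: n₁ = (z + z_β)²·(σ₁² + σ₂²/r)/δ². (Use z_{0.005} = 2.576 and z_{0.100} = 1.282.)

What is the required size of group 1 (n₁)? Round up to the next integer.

n₁ = 57

n₁ = (z_{α/2} + z_β)² · (σ₁² + σ₂²/r) / δ²
   = (2.576 + 1.282)² · (1.5² + 1.6²/2) / 1.3²
   = 14.8842 · (2.25 + 1.28) / 1.69
   = 14.8842 · 3.53 / 1.69
   = 31.09
Design effect: 1.82 × 31.09 = 56.58.
Round up → n₁ = 57; n₂ = r·n₁ = 2 × 57 = 114.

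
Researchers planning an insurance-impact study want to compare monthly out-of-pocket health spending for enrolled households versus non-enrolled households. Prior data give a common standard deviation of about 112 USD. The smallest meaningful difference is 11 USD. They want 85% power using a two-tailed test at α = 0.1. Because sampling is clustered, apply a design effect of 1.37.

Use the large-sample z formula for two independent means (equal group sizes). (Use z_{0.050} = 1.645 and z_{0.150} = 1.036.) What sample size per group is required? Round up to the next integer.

n = (z_{α/2} + z_β)² · (σ₁² + σ₂²) / δ²
  = (1.645 + 1.036)² · (2·112² = 25088) / 11²
  = 7.1878 · 25088 / 121
  = 1490.30
Design effect: 1.37 × 1490.30 = 2041.71.
Round up → n = 2042 per group.

n = 2042 per group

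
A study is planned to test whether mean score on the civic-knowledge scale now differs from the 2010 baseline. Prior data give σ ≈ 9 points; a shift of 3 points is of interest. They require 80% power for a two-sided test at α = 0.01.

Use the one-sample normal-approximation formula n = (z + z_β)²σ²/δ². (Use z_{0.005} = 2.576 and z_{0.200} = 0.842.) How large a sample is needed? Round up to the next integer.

n = (z_{α/2} + z_β)² · σ² / δ²
  = (2.576 + 0.842)² · 9² / 3²
  = 11.6827 · 81 / 9
  = 105.14
Round up → n = 106.

n = 106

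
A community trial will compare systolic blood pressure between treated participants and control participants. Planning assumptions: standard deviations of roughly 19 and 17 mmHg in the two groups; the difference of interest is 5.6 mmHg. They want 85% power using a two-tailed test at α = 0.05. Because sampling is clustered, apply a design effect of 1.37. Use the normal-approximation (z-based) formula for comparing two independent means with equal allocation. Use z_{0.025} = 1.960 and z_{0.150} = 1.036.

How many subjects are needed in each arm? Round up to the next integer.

n = 255 per group

n = (z_{α/2} + z_β)² · (σ₁² + σ₂²) / δ²
  = (1.960 + 1.036)² · (19² + 17² = 650) / 5.6²
  = 8.9760 · 650 / 31.36
  = 186.05
Design effect: 1.37 × 186.05 = 254.88.
Round up → n = 255 per group.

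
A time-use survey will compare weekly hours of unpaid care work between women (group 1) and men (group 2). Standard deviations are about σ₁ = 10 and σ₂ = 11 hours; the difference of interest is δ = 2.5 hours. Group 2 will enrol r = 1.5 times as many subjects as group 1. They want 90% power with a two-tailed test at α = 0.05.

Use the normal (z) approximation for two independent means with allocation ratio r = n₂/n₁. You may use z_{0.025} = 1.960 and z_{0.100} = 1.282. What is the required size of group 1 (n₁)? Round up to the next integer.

n₁ = 304

n₁ = (z_{α/2} + z_β)² · (σ₁² + σ₂²/r) / δ²
   = (1.960 + 1.282)² · (10² + 11²/1.5) / 2.5²
   = 10.5106 · (100 + 80.6667) / 6.25
   = 10.5106 · 180.6667 / 6.25
   = 303.83
Round up → n₁ = 304; n₂ = r·n₁ = 1.5 × 304 = 456.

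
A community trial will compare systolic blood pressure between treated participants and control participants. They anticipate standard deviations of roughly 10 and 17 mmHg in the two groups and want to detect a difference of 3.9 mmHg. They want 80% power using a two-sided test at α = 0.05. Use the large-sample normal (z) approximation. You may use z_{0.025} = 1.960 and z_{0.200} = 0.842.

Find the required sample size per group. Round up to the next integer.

n = 201 per group

n = (z_{α/2} + z_β)² · (σ₁² + σ₂²) / δ²
  = (1.960 + 0.842)² · (10² + 17² = 389) / 3.9²
  = 7.8512 · 389 / 15.21
  = 200.80
Round up → n = 201 per group.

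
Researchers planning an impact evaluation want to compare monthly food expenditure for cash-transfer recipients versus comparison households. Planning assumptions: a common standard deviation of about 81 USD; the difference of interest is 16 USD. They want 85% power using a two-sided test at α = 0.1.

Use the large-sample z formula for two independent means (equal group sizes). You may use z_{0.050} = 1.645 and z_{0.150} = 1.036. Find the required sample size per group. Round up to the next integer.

n = (z_{α/2} + z_β)² · (σ₁² + σ₂²) / δ²
  = (1.645 + 1.036)² · (2·81² = 13122) / 16²
  = 7.1878 · 13122 / 256
  = 368.43
Round up → n = 369 per group.

n = 369 per group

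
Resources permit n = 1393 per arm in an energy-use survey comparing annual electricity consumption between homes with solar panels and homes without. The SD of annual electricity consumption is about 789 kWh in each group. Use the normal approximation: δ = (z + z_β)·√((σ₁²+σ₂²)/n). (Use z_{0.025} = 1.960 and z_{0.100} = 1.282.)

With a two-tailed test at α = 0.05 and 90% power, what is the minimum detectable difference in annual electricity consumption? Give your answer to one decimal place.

δ = (z_{α/2} + z_β) · √((σ₁²+σ₂²)/n)
  = (1.960 + 1.282) · √(1245042/1393)
  = 3.242 · √893.7846
  = 3.242 · 29.8962
  = 96.9236

Minimum detectable difference ≈ 96.9 kWh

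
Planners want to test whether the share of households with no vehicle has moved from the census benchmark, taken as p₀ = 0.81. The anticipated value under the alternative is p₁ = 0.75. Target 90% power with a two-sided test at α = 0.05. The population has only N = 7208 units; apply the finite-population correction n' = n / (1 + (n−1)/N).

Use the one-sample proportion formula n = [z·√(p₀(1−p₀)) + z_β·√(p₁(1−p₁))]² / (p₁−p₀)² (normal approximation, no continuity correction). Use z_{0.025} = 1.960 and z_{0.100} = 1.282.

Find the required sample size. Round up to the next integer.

n = 457

n = [z_{α/2}·√(p₀q₀) + z_β·√(p₁q₁)]² / (p₁ − p₀)²
  = [1.960·√(0.81·0.19) + 1.282·√(0.75·0.25)]² / (-0.06)²
  = [1.960·0.3923 + 1.282·0.4330]² / 0.0036
  = [1.3240]² / 0.0036
  = 486.96
Finite-population correction (N = 7208): 486.96 / (1 + (486.96 − 1)/7208) = 456.20.
Round up → n = 457.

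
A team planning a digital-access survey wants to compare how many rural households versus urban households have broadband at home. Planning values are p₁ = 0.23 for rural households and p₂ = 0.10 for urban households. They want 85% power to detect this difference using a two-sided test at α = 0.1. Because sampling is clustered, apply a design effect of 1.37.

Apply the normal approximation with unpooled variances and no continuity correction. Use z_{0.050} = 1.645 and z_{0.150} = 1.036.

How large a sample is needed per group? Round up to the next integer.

n = 156 per group

n = (z_{α/2} + z_β)² · [p₁(1−p₁) + p₂(1−p₂)] / (p₁ − p₂)²
  = (1.645 + 1.036)² · (0.23·0.77 + 0.10·0.90) / (0.13)²
  = (2.681)² · (0.1771 + 0.0900) / 0.0169
  = 7.1878 · 0.2671 / 0.0169
  = 113.60
Design effect: 1.37 × 113.60 = 155.63.
Round up → n = 156 per group.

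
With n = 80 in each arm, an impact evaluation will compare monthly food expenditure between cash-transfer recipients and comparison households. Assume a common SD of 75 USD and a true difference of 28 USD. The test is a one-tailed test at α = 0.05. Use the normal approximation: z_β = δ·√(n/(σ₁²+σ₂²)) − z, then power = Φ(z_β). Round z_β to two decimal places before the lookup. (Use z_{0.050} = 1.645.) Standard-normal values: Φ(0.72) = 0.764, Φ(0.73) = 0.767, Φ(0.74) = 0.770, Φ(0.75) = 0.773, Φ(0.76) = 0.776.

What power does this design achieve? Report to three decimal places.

z_β = δ·√(n/(σ₁²+σ₂²)) − z_α
    = 28 · √(80/11250) − 1.645
    = 28 · 0.08433 − 1.645
    = 2.3612 − 1.645 = 0.7162 → 0.72
Power = Φ(0.72) = 0.764.

Power ≈ 0.764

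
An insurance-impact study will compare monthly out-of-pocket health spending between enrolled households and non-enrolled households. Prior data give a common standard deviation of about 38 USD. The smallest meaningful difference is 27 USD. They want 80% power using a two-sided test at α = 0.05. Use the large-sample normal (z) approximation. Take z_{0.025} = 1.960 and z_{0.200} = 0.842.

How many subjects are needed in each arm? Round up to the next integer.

n = 32 per group

n = (z_{α/2} + z_β)² · (σ₁² + σ₂²) / δ²
  = (1.960 + 0.842)² · (2·38² = 2888) / 27²
  = 7.8512 · 2888 / 729
  = 31.10
Round up → n = 32 per group.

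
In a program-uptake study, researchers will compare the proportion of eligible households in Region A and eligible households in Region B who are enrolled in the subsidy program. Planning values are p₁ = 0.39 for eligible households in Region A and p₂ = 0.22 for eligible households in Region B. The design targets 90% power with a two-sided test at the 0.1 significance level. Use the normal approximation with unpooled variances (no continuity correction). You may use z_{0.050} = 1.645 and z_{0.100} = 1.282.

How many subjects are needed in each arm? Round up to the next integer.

n = (z_{α/2} + z_β)² · [p₁(1−p₁) + p₂(1−p₂)] / (p₁ − p₂)²
  = (1.645 + 1.282)² · (0.39·0.61 + 0.22·0.78) / (0.17)²
  = (2.927)² · (0.2379 + 0.1716) / 0.0289
  = 8.5673 · 0.4095 / 0.0289
  = 121.40
Round up → n = 122 per group.

n = 122 per group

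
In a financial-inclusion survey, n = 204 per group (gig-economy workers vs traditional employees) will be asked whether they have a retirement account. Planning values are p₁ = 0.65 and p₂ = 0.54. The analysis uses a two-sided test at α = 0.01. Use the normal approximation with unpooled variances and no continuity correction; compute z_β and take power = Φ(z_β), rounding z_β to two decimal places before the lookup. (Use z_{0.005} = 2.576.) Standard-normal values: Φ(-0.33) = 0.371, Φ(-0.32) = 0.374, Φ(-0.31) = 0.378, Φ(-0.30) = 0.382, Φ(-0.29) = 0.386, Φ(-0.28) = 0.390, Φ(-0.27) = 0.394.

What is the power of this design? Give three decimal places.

Power ≈ 0.382

z_β = |p₁−p₂|·√(n/[p₁q₁+p₂q₂]) − z_{α/2}
    = 0.11 · √(204/0.4759) − 2.576
    = 0.11 · 20.7041 − 2.576
    = 2.2775 − 2.576 = -0.2985 → -0.30
Power = Φ(-0.30) = 0.382.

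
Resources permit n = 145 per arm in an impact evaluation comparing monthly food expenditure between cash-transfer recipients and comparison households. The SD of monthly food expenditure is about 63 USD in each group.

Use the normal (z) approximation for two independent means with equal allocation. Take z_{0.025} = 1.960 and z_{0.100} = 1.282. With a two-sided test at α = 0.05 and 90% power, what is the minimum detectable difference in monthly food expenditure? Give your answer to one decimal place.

Minimum detectable difference ≈ 24.0 USD

δ = (z_{α/2} + z_β) · √((σ₁²+σ₂²)/n)
  = (1.960 + 1.282) · √(7938/145)
  = 3.242 · √54.7448
  = 3.242 · 7.3990
  = 23.9875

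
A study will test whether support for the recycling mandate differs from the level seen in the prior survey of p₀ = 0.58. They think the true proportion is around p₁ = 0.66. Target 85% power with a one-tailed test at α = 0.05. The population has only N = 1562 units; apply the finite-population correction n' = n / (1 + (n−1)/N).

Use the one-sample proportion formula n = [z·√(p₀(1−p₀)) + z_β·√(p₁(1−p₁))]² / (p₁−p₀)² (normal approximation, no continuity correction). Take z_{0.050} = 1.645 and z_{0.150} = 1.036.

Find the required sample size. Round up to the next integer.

n = 227

n = [z_α·√(p₀q₀) + z_β·√(p₁q₁)]² / (p₁ − p₀)²
  = [1.645·√(0.58·0.42) + 1.036·√(0.66·0.34)]² / (0.08)²
  = [1.645·0.4936 + 1.036·0.4737]² / 0.0064
  = [1.3027]² / 0.0064
  = 265.15
Finite-population correction (N = 1562): 265.15 / (1 + (265.15 − 1)/1562) = 226.79.
Round up → n = 227.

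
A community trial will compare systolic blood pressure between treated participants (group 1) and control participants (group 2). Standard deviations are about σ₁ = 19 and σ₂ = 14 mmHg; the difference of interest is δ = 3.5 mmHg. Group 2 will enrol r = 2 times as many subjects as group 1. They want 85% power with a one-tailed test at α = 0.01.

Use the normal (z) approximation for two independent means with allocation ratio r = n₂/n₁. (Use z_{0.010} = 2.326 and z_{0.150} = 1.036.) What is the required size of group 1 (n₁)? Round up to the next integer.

n₁ = 424

n₁ = (z_α + z_β)² · (σ₁² + σ₂²/r) / δ²
   = (2.326 + 1.036)² · (19² + 14²/2) / 3.5²
   = 11.3030 · (361 + 98) / 12.25
   = 11.3030 · 459 / 12.25
   = 423.52
Round up → n₁ = 424; n₂ = r·n₁ = 2 × 424 = 848.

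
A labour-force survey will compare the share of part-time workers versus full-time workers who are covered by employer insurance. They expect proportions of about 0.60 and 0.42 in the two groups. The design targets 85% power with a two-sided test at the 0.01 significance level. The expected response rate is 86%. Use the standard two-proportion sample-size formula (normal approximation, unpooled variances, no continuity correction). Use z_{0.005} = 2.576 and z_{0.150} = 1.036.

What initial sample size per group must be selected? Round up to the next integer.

n = 227 per group

n = (z_{α/2} + z_β)² · [p₁(1−p₁) + p₂(1−p₂)] / (p₁ − p₂)²
  = (2.576 + 1.036)² · (0.60·0.40 + 0.42·0.58) / (0.18)²
  = (3.612)² · (0.2400 + 0.2436) / 0.0324
  = 13.0465 · 0.4836 / 0.0324
  = 194.73
Adjust for 86% response: 194.73 / 0.86 = 226.43.
Round up → n = 227 per group.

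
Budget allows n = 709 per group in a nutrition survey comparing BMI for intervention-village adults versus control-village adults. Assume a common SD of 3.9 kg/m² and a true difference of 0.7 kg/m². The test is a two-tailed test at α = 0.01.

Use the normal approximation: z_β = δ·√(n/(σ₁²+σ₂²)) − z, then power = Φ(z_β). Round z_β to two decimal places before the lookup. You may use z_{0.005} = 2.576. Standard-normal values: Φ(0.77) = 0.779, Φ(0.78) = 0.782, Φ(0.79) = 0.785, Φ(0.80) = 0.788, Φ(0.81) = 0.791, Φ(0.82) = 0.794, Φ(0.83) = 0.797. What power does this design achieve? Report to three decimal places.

z_β = δ·√(n/(σ₁²+σ₂²)) − z_{α/2}
    = 0.7 · √(709/30.42) − 2.576
    = 0.7 · 4.82774 − 2.576
    = 3.3794 − 2.576 = 0.8034 → 0.80
Power = Φ(0.80) = 0.788.

Power ≈ 0.788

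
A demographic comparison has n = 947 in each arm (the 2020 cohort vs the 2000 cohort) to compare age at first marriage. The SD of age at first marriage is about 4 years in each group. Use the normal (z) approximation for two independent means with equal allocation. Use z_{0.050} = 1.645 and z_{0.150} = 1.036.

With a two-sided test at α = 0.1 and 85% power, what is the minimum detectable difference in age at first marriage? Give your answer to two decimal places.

Minimum detectable difference ≈ 0.49 years

δ = (z_{α/2} + z_β) · √((σ₁²+σ₂²)/n)
  = (1.645 + 1.036) · √(32/947)
  = 2.681 · √0.03379
  = 2.681 · 0.1838
  = 0.4928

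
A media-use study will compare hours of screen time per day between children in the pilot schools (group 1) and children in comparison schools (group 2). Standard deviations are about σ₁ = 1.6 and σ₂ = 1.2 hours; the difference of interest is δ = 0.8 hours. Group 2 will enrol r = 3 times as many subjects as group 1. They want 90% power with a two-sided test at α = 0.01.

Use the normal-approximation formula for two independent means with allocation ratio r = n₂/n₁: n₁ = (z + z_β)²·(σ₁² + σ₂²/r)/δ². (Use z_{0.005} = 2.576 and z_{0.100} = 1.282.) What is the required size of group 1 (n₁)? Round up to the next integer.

n₁ = (z_{α/2} + z_β)² · (σ₁² + σ₂²/r) / δ²
   = (2.576 + 1.282)² · (1.6² + 1.2²/3) / 0.8²
   = 14.8842 · (2.56 + 0.48) / 0.64
   = 14.8842 · 3.04 / 0.64
   = 70.70
Round up → n₁ = 71; n₂ = r·n₁ = 3 × 71 = 213.

n₁ = 71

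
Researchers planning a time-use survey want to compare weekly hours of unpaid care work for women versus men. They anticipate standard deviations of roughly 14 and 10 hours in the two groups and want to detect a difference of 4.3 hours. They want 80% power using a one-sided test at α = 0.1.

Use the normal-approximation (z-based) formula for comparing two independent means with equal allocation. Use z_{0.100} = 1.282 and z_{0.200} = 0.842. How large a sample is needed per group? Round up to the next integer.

n = 73 per group

n = (z_α + z_β)² · (σ₁² + σ₂²) / δ²
  = (1.282 + 0.842)² · (14² + 10² = 296) / 4.3²
  = 4.5114 · 296 / 18.49
  = 72.22
Round up → n = 73 per group.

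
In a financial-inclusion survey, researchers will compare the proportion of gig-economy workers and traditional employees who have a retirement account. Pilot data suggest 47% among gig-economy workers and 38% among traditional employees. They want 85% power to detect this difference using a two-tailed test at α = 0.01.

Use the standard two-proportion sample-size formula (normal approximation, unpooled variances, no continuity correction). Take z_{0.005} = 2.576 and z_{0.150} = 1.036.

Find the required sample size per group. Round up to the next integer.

n = 781 per group

n = (z_{α/2} + z_β)² · [p₁(1−p₁) + p₂(1−p₂)] / (p₁ − p₂)²
  = (2.576 + 1.036)² · (0.47·0.53 + 0.38·0.62) / (0.09)²
  = (3.612)² · (0.2491 + 0.2356) / 0.0081
  = 13.0465 · 0.4847 / 0.0081
  = 780.70
Round up → n = 781 per group.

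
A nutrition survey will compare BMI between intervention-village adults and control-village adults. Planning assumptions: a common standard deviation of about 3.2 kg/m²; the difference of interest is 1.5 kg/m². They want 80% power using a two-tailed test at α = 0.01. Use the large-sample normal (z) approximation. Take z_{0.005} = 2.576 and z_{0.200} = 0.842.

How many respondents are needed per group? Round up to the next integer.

n = (z_{α/2} + z_β)² · (σ₁² + σ₂²) / δ²
  = (2.576 + 0.842)² · (2·3.2² = 20.48) / 1.5²
  = 11.6827 · 20.48 / 2.25
  = 106.34
Round up → n = 107 per group.

n = 107 per group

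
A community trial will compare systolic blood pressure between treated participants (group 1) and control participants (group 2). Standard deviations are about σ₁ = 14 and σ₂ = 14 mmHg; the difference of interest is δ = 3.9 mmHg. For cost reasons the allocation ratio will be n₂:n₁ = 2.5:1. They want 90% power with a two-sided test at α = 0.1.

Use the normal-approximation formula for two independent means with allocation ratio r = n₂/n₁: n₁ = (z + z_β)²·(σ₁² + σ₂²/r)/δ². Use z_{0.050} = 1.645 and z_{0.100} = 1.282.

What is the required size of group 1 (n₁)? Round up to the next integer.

n₁ = (z_{α/2} + z_β)² · (σ₁² + σ₂²/r) / δ²
   = (1.645 + 1.282)² · (14² + 14²/2.5) / 3.9²
   = 8.5673 · (196 + 78.4) / 15.21
   = 8.5673 · 274.4 / 15.21
   = 154.56
Round up → n₁ = 155; n₂ = r·n₁ = 2.5 × 155 = 388.

n₁ = 155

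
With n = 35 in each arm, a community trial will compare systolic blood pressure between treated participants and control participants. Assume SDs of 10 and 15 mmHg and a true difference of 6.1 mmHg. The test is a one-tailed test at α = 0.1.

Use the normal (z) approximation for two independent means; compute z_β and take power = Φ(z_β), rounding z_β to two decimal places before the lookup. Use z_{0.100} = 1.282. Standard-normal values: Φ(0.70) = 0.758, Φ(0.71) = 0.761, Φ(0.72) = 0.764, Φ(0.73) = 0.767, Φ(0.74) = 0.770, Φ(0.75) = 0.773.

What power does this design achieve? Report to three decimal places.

z_β = δ·√(n/(σ₁²+σ₂²)) − z_α
    = 6.1 · √(35/325) − 1.282
    = 6.1 · 0.32817 − 1.282
    = 2.0018 − 1.282 = 0.7198 → 0.72
Power = Φ(0.72) = 0.764.

Power ≈ 0.764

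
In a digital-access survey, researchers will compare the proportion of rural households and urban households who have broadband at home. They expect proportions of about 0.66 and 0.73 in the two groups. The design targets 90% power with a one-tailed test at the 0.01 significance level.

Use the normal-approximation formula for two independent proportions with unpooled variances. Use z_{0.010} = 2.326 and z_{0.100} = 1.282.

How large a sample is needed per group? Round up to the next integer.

n = 1120 per group

n = (z_α + z_β)² · [p₁(1−p₁) + p₂(1−p₂)] / (p₁ − p₂)²
  = (2.326 + 1.282)² · (0.66·0.34 + 0.73·0.27) / (-0.07)²
  = (3.608)² · (0.2244 + 0.1971) / 0.0049
  = 13.0177 · 0.4215 / 0.0049
  = 1119.78
Round up → n = 1120 per group.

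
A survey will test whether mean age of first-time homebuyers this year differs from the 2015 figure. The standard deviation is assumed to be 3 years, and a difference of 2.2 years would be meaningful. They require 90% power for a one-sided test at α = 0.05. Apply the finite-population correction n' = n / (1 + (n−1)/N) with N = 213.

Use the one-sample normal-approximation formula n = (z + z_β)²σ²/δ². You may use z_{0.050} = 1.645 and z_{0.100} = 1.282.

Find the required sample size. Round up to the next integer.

n = 15

n = (z_α + z_β)² · σ² / δ²
  = (1.645 + 1.282)² · 3² / 2.2²
  = 8.5673 · 9 / 4.84
  = 15.93
Finite-population correction (N = 213): 15.93 / (1 + (15.93 − 1)/213) = 14.89.
Round up → n = 15.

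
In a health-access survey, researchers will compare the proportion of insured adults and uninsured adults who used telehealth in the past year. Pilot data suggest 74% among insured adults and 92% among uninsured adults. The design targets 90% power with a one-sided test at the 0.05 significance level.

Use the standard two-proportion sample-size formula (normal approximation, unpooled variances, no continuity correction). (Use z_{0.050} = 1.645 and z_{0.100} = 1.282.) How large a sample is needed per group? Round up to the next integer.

n = 71 per group

n = (z_α + z_β)² · [p₁(1−p₁) + p₂(1−p₂)] / (p₁ − p₂)²
  = (1.645 + 1.282)² · (0.74·0.26 + 0.92·0.08) / (-0.18)²
  = (2.927)² · (0.1924 + 0.0736) / 0.0324
  = 8.5673 · 0.2660 / 0.0324
  = 70.34
Round up → n = 71 per group.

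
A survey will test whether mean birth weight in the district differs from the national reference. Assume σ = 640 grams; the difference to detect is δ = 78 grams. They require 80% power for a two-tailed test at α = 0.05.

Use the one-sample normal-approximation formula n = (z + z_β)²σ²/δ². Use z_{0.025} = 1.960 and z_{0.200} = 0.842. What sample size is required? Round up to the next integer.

n = (z_{α/2} + z_β)² · σ² / δ²
  = (1.960 + 0.842)² · 640² / 78²
  = 7.8512 · 409600 / 6084
  = 528.58
Round up → n = 529.

n = 529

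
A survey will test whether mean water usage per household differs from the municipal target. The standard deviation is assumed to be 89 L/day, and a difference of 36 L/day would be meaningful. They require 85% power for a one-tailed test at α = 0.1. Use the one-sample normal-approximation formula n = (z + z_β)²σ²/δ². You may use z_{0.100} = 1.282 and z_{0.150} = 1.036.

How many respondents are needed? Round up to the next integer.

n = 33

n = (z_α + z_β)² · σ² / δ²
  = (1.282 + 1.036)² · 89² / 36²
  = 5.3731 · 7921 / 1296
  = 32.84
Round up → n = 33.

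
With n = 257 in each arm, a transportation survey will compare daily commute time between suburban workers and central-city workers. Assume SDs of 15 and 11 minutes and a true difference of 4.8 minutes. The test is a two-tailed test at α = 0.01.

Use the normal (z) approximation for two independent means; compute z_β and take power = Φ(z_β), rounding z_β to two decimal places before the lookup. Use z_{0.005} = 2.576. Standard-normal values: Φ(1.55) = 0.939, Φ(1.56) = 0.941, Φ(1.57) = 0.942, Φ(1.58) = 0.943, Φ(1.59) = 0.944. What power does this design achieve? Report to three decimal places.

z_β = δ·√(n/(σ₁²+σ₂²)) − z_{α/2}
    = 4.8 · √(257/346) − 2.576
    = 4.8 · 0.86184 − 2.576
    = 4.1368 − 2.576 = 1.5608 → 1.56
Power = Φ(1.56) = 0.941.

Power ≈ 0.941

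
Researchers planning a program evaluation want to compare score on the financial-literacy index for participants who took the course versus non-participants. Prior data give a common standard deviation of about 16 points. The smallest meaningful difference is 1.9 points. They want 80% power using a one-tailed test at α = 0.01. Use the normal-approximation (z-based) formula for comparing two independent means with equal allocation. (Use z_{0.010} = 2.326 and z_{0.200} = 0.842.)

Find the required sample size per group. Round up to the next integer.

n = 1424 per group

n = (z_α + z_β)² · (σ₁² + σ₂²) / δ²
  = (2.326 + 0.842)² · (2·16² = 512) / 1.9²
  = 10.0362 · 512 / 3.61
  = 1423.42
Round up → n = 1424 per group.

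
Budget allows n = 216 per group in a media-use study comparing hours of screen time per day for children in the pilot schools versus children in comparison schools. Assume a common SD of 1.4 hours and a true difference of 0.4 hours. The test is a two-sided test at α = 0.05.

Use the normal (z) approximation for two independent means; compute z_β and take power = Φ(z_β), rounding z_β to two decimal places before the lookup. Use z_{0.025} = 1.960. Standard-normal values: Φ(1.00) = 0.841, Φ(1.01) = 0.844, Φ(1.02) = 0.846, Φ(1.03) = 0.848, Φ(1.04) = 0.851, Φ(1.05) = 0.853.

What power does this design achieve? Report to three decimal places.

Power ≈ 0.844

z_β = δ·√(n/(σ₁²+σ₂²)) − z_{α/2}
    = 0.4 · √(216/3.92) − 1.960
    = 0.4 · 7.42307 − 1.960
    = 2.9692 − 1.960 = 1.0092 → 1.01
Power = Φ(1.01) = 0.844.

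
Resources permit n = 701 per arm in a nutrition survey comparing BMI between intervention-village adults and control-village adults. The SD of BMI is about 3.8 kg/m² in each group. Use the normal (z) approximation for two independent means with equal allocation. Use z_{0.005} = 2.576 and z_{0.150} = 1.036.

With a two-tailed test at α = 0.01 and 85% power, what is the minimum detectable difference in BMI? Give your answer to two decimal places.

Minimum detectable difference ≈ 0.73 kg/m²

δ = (z_{α/2} + z_β) · √((σ₁²+σ₂²)/n)
  = (2.576 + 1.036) · √(28.88/701)
  = 3.612 · √0.0412
  = 3.612 · 0.2030
  = 0.7331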